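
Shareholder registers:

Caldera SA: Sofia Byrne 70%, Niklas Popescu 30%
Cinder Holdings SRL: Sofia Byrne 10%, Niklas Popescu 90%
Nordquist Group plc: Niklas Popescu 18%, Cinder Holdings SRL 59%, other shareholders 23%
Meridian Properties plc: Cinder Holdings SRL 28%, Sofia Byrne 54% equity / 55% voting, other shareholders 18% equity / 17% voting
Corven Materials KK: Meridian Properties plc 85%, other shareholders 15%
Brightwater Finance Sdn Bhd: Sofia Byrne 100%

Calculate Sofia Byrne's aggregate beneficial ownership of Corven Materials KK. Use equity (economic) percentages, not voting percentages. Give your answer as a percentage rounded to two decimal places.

48.28%

Sofia reaches Corven along 2 paths.
Via Cinder → Meridian: 10% × 28% × 85% = 2.38%.
Via Meridian: 54% × 85% = 45.9%.
Total: 2.38% + 45.9% = 48.28%.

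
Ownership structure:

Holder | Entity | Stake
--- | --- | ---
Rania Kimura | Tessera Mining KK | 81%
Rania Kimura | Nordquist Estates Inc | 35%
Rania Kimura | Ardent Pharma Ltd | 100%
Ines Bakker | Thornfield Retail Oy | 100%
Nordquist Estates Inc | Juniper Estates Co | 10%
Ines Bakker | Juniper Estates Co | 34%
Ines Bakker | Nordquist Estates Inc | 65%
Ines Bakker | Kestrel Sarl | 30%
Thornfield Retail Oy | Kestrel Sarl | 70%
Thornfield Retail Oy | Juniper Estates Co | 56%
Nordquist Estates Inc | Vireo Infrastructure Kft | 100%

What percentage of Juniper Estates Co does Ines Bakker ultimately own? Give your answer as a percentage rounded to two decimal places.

96.50%

Ines reaches Juniper along 3 paths.
Via Thornfield: 100% × 56% = 56%.
Direct stake: 34% = 34%.
Via Nordquist: 65% × 10% = 6.5%.
Total: 56% + 34% + 6.5% = 96.5%.
Rounded: 96.50%.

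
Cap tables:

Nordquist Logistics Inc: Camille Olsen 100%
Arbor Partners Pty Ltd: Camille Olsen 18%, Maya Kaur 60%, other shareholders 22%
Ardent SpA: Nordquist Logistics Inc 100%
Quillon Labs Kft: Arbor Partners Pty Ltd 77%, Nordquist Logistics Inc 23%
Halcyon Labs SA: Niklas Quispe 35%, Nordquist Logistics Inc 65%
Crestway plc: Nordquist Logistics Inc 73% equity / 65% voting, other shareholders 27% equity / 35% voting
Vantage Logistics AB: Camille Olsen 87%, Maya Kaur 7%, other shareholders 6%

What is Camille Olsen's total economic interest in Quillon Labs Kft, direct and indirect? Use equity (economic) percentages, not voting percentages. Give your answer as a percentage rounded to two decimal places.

Camille reaches Quillon along 2 paths.
Via Arbor: 18% × 77% = 13.86%.
Via Nordquist: 100% × 23% = 23%.
Total: 13.86% + 23% = 36.86%.

36.86%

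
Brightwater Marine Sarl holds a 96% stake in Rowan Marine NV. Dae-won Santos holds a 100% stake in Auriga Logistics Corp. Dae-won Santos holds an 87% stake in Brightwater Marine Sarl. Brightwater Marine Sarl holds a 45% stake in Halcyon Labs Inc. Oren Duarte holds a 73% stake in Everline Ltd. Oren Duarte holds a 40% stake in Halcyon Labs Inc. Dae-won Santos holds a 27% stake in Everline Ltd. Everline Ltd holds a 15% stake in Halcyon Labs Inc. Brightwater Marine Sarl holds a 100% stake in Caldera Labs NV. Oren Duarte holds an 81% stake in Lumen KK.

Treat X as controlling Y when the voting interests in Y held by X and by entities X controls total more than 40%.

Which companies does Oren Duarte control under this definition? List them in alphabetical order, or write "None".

Oren holds 81% of Lumen, so Oren controls Lumen.
Oren holds 73% of Everline, so Oren controls Everline.
Oren and Everline together hold 40% + 15% = 55% of Halcyon, so Oren controls Halcyon.
No other company's threshold is met.

Everline Ltd, Halcyon Labs Inc, Lumen KK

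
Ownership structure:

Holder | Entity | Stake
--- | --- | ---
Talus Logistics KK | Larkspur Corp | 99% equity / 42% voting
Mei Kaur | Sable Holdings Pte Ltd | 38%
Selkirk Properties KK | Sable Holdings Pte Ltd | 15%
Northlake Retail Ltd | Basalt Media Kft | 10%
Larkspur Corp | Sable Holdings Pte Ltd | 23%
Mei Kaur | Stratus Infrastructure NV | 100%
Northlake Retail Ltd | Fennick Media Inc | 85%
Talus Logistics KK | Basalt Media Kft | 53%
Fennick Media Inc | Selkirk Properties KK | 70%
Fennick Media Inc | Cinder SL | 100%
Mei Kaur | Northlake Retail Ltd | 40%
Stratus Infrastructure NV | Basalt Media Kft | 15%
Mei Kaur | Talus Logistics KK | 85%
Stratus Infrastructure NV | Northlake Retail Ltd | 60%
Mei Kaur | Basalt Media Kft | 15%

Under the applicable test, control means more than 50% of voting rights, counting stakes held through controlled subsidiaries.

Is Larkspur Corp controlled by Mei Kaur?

No

Mei holds 85% of Talus, so Mei controls Talus.
Mei holds 100% of Stratus, so Mei controls Stratus.
Stratus and Mei together hold 60% + 40% = 100% of Northlake, so Mei controls Northlake.
Talus and Stratus and Mei and Northlake together hold 53% + 15% + 15% + 10% = 93% of Basalt, so Mei controls Basalt.
Northlake holds 85% of Fennick, so Mei controls Fennick.
Fennick holds 70% of Selkirk, so Mei controls Selkirk.
Selkirk and Mei together hold 15% + 38% = 53% of Sable, so Mei controls Sable.
Fennick holds 100% of Cinder, so Mei controls Cinder.
In Larkspur, Mei's side holds only 42%, not > 50%.
So Mei does not control Larkspur.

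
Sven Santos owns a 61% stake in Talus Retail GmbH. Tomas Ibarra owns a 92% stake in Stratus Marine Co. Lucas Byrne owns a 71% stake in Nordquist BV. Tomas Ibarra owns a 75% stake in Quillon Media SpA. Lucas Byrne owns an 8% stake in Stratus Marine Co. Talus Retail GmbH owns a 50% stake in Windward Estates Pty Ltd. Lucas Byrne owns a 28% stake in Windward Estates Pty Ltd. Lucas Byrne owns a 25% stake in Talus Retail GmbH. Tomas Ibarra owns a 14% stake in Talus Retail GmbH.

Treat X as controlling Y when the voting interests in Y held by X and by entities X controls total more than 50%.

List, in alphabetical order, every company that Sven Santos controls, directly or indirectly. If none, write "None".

Sven holds 61% of Talus, so Sven controls Talus.
No other company's threshold is met.

Talus Retail GmbH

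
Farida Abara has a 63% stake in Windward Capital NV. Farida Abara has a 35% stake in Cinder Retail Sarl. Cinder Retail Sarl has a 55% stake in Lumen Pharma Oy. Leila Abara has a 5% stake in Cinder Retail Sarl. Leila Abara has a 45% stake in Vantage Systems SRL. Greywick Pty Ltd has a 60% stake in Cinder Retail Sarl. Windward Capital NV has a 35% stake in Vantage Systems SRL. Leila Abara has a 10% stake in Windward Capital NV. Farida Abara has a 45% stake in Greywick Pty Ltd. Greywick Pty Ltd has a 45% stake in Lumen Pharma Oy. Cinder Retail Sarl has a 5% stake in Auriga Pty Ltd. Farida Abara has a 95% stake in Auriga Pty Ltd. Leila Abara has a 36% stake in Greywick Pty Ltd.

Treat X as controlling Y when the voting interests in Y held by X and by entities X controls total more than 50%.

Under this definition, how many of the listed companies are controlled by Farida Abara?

2

Farida holds 63% of Windward, so Farida controls Windward.
Farida holds 95% of Auriga, so Farida controls Auriga.
No other company's threshold is met.
Farida controls 2 companies.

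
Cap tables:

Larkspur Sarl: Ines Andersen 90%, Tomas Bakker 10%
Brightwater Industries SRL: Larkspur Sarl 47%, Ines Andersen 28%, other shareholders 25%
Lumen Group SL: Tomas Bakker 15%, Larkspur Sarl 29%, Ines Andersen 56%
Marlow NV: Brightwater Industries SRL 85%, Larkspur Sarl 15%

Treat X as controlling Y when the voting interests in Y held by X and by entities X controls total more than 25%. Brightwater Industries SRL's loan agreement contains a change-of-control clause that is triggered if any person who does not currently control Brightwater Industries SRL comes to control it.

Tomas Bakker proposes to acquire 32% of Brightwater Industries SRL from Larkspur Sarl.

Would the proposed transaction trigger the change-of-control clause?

The purchase adds only to Tomas's holdings (Larkspur's stake shrinks), so Tomas is the only person who could newly come to control Brightwater.
Tomas's largest direct stake is 15% in Lumen, which does not meet the threshold, so Tomas controls no company.
Neither Tomas nor any entity Tomas controls holds any voting interest in Brightwater.
So before the transaction, Tomas does not control Brightwater.
After the purchase, Tomas holds 32% of Brightwater directly, and Larkspur's stake falls to 15%.
Tomas holds 32% of Brightwater, so Tomas controls Brightwater.
Tomas did not control Brightwater before and does after, so the clause is triggered.

Yes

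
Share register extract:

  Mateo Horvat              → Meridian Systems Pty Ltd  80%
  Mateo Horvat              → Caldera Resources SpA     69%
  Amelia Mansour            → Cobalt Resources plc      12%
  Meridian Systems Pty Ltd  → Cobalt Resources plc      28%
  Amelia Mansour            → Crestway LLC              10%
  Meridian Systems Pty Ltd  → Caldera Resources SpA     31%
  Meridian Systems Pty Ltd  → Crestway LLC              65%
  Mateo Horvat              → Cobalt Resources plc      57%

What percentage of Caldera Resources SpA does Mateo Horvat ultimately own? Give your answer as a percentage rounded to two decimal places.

93.80%

Mateo reaches Caldera along 2 paths.
Direct stake: 69% = 69%.
Via Meridian: 80% × 31% = 24.8%.
Total: 69% + 24.8% = 93.8%.
Rounded: 93.80%.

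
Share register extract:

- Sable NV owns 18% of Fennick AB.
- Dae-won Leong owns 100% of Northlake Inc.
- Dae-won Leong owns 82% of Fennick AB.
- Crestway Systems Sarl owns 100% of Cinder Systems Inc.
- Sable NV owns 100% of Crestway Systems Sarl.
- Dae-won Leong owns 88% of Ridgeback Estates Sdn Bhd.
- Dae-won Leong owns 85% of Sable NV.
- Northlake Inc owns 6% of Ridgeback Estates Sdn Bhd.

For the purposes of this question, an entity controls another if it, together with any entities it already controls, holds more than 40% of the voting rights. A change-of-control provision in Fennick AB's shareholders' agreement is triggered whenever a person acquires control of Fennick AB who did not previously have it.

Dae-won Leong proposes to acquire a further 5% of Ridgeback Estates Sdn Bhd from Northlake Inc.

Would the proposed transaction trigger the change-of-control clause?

The purchase adds only to Dae-won's holdings (Northlake's stake shrinks), so Dae-won is the only person who could newly come to control Fennick.
Dae-won holds 85% of Sable, so Dae-won controls Sable.
Dae-won and Sable together hold 82% + 18% = 100% of Fennick, so Dae-won controls Fennick.
So Dae-won already controls Fennick before the transaction.
After the purchase, Dae-won's direct stake in Ridgeback rises to 88% + 5% = 93%, and Northlake's stake falls to 1%.
Dae-won controlled Fennick already, so this is not a new person acquiring control; every other person's position is unchanged or reduced.
No new person acquires control, so the clause is not triggered.

No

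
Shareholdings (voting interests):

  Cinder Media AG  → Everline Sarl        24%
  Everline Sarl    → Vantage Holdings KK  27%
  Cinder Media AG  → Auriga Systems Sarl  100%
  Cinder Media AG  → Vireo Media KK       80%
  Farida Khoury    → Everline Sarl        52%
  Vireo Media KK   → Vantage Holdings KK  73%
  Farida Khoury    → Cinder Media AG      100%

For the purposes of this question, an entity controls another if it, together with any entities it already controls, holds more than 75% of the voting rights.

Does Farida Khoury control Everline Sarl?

Farida holds 100% of Cinder, so Farida controls Cinder.
Cinder and Farida together hold 24% + 52% = 76% of Everline, so Farida controls Everline.

Yes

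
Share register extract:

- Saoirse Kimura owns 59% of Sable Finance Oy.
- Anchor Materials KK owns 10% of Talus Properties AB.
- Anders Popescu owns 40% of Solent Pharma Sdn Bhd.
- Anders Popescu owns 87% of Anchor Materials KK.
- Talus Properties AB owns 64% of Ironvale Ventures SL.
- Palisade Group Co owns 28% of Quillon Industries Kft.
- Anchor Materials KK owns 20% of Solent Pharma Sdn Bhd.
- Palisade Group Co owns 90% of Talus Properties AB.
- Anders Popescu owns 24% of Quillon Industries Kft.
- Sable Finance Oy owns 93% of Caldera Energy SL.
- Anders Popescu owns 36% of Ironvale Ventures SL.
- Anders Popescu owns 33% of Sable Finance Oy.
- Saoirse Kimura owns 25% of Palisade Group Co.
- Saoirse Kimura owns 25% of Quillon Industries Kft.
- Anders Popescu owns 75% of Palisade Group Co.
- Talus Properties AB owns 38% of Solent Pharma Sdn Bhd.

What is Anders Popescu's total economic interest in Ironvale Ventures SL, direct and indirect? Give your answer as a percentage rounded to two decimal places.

Anders reaches Ironvale along 3 paths.
Direct stake: 36% = 36%.
Via Palisade → Talus: 75% × 90% × 64% = 43.2%.
Via Anchor → Talus: 87% × 10% × 64% = 5.568%.
Total: 36% + 43.2% + 5.568% = 84.768%.
Rounded: 84.77%.

84.77%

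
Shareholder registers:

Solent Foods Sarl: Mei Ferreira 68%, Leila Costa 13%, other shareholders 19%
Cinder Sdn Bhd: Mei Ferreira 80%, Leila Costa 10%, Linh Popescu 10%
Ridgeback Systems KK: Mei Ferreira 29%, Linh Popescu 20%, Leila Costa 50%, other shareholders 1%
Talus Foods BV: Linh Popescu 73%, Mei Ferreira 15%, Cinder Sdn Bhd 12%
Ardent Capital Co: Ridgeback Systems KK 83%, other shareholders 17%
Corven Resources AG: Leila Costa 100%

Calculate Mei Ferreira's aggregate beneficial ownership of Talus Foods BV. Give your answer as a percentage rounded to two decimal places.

Mei reaches Talus along 2 paths.
Direct stake: 15% = 15%.
Via Cinder: 80% × 12% = 9.6%.
Total: 15% + 9.6% = 24.6%.
Rounded: 24.60%.

24.60%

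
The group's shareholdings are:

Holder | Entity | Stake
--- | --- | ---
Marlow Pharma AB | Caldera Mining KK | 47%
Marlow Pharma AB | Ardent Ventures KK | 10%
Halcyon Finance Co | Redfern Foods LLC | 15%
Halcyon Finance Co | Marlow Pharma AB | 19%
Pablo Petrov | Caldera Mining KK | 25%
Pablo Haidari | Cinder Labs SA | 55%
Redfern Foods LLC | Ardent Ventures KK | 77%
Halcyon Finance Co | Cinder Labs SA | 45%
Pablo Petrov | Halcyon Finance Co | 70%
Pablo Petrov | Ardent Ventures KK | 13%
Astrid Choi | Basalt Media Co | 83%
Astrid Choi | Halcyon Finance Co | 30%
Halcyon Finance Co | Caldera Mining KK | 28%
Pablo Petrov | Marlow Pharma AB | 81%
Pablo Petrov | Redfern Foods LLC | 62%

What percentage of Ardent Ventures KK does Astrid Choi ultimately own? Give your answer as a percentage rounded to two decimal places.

Astrid reaches Ardent along 2 paths.
Via Halcyon → Marlow: 30% × 19% × 10% = 0.57%.
Via Halcyon → Redfern: 30% × 15% × 77% = 3.465%.
Total: 0.57% + 3.465% = 4.035%.
Rounded: 4.04%.

4.04%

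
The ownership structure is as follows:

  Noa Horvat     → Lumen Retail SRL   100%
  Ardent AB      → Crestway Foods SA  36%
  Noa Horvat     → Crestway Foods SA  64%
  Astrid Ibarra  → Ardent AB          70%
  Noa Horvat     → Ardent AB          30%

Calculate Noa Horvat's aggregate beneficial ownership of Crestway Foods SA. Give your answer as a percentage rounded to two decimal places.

74.80%

Noa reaches Crestway along 2 paths.
Via Ardent: 30% × 36% = 10.8%.
Direct stake: 64% = 64%.
Total: 10.8% + 64% = 74.8%.
Rounded: 74.80%.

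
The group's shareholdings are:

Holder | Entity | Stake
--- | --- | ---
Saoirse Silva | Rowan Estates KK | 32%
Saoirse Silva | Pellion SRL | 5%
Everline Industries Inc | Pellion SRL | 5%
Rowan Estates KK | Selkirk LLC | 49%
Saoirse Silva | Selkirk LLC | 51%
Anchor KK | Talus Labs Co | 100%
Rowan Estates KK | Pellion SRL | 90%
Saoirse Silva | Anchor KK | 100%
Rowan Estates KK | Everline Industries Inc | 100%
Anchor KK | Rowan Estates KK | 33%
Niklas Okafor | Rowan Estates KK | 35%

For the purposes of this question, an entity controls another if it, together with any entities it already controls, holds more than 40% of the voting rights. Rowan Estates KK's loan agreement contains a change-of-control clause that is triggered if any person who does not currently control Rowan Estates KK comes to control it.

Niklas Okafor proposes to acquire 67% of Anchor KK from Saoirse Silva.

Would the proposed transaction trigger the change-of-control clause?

Yes

The purchase adds only to Niklas's holdings (Saoirse's stake shrinks), so Niklas is the only person who could newly come to control Rowan.
Niklas's largest direct stake is 35% in Rowan, which does not meet the threshold, so Niklas controls no company.
In Rowan, Niklas's side holds only 35%, not > 40%.
So before the transaction, Niklas does not control Rowan.
After the purchase, Niklas holds 67% of Anchor directly, and Saoirse's stake falls to 33%.
Niklas holds 67% of Anchor, so Niklas controls Anchor.
Anchor and Niklas together hold 33% + 35% = 68% of Rowan, so Niklas controls Rowan.
Niklas did not control Rowan before and does after, so the clause is triggered.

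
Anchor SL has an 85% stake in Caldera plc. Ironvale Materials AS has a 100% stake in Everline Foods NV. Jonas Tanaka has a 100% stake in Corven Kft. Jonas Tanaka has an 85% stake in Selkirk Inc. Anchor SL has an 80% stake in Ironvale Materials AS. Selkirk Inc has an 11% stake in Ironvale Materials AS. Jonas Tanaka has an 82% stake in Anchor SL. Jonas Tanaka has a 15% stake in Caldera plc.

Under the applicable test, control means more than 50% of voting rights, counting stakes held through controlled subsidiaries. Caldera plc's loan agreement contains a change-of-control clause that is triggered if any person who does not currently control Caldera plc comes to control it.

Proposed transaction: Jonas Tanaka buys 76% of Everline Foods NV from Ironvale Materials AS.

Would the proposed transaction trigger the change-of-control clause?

The purchase adds only to Jonas's holdings (Ironvale's stake shrinks), so Jonas is the only person who could newly come to control Caldera.
Jonas holds 82% of Anchor, so Jonas controls Anchor.
Jonas and Anchor together hold 15% + 85% = 100% of Caldera, so Jonas controls Caldera.
So Jonas already controls Caldera before the transaction.
After the purchase, Jonas holds 76% of Everline directly, and Ironvale's stake falls to 24%.
Jonas controlled Caldera already, so this is not a new person acquiring control; every other person's position is unchanged or reduced.
No new person acquires control, so the clause is not triggered.

No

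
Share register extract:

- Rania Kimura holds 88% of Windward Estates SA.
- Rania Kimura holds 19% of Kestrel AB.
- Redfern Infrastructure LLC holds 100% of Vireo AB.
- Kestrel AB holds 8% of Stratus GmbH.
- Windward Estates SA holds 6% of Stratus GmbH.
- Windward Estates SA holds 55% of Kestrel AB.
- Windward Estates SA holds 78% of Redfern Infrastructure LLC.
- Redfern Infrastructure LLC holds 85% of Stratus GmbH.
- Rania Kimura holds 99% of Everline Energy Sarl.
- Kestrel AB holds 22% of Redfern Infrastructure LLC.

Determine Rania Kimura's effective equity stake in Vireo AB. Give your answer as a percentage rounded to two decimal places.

83.47%

Rania reaches Vireo along 3 paths.
Via Windward → Redfern: 88% × 78% × 100% = 68.64%.
Via Kestrel → Redfern: 19% × 22% × 100% = 4.18%.
Via Windward → Kestrel → Redfern: 88% × 55% × 22% × 100% = 10.648%.
Total: 68.64% + 4.18% + 10.648% = 83.468%.
Rounded: 83.47%.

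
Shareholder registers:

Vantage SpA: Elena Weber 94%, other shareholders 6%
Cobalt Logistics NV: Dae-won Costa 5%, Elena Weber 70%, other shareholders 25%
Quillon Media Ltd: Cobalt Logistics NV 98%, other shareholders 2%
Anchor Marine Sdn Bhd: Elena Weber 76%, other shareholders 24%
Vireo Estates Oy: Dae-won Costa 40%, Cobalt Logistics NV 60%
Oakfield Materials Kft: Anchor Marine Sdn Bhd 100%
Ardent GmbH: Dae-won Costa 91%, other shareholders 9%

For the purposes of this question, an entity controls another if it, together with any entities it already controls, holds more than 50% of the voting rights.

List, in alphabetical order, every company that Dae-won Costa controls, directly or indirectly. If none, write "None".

Dae-won holds 91% of Ardent, so Dae-won controls Ardent.
No other company's threshold is met.

Ardent GmbH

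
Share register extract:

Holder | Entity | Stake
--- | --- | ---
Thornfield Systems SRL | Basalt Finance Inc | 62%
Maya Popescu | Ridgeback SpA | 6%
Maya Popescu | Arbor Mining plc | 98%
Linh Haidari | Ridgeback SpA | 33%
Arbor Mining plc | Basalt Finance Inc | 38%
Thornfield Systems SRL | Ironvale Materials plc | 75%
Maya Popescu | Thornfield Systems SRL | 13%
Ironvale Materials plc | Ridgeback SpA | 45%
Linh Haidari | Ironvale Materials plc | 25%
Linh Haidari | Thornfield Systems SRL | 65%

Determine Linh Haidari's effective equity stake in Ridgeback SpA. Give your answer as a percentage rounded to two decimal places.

Linh reaches Ridgeback along 3 paths.
Direct stake: 33% = 33%.
Via Thornfield → Ironvale: 65% × 75% × 45% = 21.9375%.
Via Ironvale: 25% × 45% = 11.25%.
Total: 33% + 21.9375% + 11.25% = 66.1875%.
Rounded: 66.19%.

66.19%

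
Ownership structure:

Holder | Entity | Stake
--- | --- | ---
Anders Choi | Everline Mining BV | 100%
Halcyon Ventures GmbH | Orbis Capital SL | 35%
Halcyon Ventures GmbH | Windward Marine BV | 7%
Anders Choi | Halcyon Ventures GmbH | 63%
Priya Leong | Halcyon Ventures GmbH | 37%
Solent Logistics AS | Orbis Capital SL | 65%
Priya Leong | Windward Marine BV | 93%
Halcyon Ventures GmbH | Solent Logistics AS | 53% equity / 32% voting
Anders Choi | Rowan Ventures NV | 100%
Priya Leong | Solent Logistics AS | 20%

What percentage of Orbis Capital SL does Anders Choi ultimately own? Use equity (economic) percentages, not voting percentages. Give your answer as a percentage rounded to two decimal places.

43.75%

Anders reaches Orbis along 2 paths.
Via Halcyon: 63% × 35% = 22.05%.
Via Halcyon → Solent: 63% × 53% × 65% = 21.7035%.
Total: 22.05% + 21.7035% = 43.7535%.
Rounded: 43.75%.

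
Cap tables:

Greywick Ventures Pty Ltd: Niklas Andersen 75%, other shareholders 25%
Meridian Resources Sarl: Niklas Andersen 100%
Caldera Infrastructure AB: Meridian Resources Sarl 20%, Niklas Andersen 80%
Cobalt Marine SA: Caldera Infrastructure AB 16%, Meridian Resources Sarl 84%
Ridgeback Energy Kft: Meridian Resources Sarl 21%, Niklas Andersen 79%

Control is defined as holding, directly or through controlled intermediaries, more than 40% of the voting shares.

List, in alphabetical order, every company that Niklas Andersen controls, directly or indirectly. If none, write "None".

Caldera Infrastructure AB, Cobalt Marine SA, Greywick Ventures Pty Ltd, Meridian Resources Sarl, Ridgeback Energy Kft

Niklas holds 75% of Greywick, so Niklas controls Greywick.
Niklas holds 100% of Meridian, so Niklas controls Meridian.
Meridian and Niklas together hold 20% + 80% = 100% of Caldera, so Niklas controls Caldera.
Caldera and Meridian together hold 16% + 84% = 100% of Cobalt, so Niklas controls Cobalt.
Meridian and Niklas together hold 21% + 79% = 100% of Ridgeback, so Niklas controls Ridgeback.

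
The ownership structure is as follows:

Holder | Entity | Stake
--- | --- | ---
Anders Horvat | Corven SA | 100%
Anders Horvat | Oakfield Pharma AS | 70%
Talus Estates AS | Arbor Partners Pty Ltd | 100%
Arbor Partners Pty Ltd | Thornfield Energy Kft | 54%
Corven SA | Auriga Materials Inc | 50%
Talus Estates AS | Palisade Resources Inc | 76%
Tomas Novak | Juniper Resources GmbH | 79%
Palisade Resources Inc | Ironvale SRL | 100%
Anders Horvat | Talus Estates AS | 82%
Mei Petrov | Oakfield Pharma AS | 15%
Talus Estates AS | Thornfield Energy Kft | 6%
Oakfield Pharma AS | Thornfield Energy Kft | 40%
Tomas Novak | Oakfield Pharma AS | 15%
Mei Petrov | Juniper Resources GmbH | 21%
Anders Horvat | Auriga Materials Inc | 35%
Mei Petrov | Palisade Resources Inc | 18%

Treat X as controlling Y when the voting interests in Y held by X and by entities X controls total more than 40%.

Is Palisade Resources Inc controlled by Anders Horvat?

Yes

Anders holds 82% of Talus, so Anders controls Talus.
Talus holds 76% of Palisade, so Anders controls Palisade.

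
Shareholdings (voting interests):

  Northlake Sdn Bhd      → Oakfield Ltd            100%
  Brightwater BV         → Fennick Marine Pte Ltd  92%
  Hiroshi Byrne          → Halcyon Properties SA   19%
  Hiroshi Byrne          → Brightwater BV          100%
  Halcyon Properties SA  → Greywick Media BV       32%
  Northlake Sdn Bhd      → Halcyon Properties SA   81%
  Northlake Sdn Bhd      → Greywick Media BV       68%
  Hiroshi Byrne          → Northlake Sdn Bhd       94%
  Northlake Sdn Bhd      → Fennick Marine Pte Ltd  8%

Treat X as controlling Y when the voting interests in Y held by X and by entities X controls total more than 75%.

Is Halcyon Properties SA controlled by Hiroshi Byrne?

Hiroshi holds 94% of Northlake, so Hiroshi controls Northlake.
Hiroshi and Northlake together hold 19% + 81% = 100% of Halcyon, so Hiroshi controls Halcyon.

Yes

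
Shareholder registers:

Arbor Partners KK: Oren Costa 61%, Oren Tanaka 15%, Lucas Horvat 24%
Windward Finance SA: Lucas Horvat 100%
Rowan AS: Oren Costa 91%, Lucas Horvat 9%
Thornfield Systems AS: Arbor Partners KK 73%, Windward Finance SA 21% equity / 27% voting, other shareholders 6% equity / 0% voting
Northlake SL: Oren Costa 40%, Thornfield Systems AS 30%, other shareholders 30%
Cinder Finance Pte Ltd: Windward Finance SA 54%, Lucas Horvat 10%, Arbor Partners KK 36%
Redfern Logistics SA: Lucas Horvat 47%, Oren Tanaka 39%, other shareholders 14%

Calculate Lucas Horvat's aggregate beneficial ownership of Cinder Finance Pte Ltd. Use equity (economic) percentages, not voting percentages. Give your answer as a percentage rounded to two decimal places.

72.64%

Lucas reaches Cinder along 3 paths.
Via Windward: 100% × 54% = 54%.
Direct stake: 10% = 10%.
Via Arbor: 24% × 36% = 8.64%.
Total: 54% + 10% + 8.64% = 72.64%.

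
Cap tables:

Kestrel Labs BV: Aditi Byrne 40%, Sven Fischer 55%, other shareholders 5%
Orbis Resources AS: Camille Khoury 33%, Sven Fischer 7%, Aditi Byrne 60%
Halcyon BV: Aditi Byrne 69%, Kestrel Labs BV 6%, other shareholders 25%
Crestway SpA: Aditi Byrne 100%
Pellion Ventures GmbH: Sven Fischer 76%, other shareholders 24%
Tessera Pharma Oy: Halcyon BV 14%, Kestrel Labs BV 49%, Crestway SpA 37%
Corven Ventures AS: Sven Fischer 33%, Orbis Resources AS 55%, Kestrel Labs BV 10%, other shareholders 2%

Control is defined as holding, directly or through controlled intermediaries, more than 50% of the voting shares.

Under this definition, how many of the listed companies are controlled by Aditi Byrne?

5

Aditi holds 60% of Orbis, so Aditi controls Orbis.
Aditi holds 69% of Halcyon, so Aditi controls Halcyon.
Aditi holds 100% of Crestway, so Aditi controls Crestway.
Halcyon and Crestway together hold 14% + 37% = 51% of Tessera, so Aditi controls Tessera.
Orbis holds 55% of Corven, so Aditi controls Corven.
No other company's threshold is met.
Aditi controls 5 companies.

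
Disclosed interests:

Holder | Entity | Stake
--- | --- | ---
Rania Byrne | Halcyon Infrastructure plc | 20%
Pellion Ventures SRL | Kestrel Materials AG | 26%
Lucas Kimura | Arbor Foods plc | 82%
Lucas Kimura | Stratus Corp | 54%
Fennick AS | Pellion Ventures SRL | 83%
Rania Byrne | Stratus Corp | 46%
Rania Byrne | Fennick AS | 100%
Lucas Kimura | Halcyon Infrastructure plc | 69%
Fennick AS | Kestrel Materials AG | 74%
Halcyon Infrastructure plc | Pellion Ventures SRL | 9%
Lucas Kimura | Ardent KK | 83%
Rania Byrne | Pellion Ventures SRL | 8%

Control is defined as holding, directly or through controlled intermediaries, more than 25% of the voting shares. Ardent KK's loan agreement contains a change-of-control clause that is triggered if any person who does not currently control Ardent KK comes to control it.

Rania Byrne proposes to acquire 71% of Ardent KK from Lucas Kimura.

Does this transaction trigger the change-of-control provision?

Yes

The purchase adds only to Rania's holdings (Lucas's stake shrinks), so Rania is the only person who could newly come to control Ardent.
Rania holds 46% of Stratus, so Rania controls Stratus.
Rania holds 100% of Fennick, so Rania controls Fennick.
Fennick and Rania together hold 83% + 8% = 91% of Pellion, so Rania controls Pellion.
Fennick and Pellion together hold 74% + 26% = 100% of Kestrel, so Rania controls Kestrel.
Neither Rania nor any entity Rania controls holds any voting interest in Ardent.
So before the transaction, Rania does not control Ardent.
After the purchase, Rania holds 71% of Ardent directly, and Lucas's stake falls to 12%.
Rania holds 71% of Ardent, so Rania controls Ardent.
Rania did not control Ardent before and does after, so the clause is triggered.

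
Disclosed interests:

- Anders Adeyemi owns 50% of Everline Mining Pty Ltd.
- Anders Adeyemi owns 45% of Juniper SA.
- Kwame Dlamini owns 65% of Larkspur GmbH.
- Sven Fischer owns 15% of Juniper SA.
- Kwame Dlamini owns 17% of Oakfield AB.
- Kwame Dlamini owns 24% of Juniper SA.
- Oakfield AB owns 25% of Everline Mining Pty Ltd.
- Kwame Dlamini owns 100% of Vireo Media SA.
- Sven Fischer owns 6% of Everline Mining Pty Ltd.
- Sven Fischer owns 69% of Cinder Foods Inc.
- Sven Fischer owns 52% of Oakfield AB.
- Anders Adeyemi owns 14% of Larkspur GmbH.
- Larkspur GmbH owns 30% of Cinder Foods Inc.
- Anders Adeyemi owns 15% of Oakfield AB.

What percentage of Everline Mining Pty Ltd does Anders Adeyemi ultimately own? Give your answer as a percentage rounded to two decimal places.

Anders reaches Everline along 2 paths.
Via Oakfield: 15% × 25% = 3.75%.
Direct stake: 50% = 50%.
Total: 3.75% + 50% = 53.75%.

53.75%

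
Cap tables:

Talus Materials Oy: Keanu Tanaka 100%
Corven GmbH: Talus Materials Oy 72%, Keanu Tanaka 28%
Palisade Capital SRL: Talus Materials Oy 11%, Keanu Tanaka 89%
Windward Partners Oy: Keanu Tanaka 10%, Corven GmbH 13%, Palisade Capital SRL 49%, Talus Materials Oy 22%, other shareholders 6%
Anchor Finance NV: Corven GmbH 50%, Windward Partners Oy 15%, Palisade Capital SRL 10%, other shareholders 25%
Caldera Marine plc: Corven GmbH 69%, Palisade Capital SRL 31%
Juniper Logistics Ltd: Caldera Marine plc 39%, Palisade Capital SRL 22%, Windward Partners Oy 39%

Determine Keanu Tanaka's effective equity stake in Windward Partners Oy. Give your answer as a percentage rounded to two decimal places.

94.00%

Keanu reaches Windward along 6 paths.
Direct stake: 10% = 10%.
Via Talus → Corven: 100% × 72% × 13% = 9.36%.
Via Corven: 28% × 13% = 3.64%.
Via Talus → Palisade: 100% × 11% × 49% = 5.39%.
Via Palisade: 89% × 49% = 43.61%.
Via Talus: 100% × 22% = 22%.
Total: 10% + 9.36% + 3.64% + 5.39% + 43.61% + 22% = 94%.
Rounded: 94.00%.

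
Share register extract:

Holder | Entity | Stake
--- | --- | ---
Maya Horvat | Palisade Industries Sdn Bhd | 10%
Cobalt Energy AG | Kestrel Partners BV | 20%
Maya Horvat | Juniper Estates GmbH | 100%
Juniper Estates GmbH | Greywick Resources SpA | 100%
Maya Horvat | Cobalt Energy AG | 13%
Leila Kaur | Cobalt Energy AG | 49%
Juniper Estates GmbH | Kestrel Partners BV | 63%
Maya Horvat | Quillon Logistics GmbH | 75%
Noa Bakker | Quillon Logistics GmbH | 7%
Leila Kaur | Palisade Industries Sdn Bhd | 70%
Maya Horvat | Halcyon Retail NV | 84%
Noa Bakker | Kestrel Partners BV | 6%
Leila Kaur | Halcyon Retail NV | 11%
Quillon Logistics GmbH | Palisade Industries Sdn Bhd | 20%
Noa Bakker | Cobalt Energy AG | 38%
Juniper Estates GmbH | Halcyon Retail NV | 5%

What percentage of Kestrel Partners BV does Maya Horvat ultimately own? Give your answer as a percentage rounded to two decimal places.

65.60%

Maya reaches Kestrel along 2 paths.
Via Cobalt: 13% × 20% = 2.6%.
Via Juniper: 100% × 63% = 63%.
Total: 2.6% + 63% = 65.6%.
Rounded: 65.60%.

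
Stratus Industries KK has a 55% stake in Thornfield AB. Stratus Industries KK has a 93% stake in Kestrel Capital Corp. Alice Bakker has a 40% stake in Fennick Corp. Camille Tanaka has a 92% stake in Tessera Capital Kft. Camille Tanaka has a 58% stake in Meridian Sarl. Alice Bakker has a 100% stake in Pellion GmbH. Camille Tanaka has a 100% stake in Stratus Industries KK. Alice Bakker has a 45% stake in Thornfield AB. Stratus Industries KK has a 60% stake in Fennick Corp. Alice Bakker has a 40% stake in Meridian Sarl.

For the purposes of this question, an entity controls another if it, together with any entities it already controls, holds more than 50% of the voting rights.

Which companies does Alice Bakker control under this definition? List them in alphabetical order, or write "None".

Alice holds 100% of Pellion, so Alice controls Pellion.
No other company's threshold is met.

Pellion GmbH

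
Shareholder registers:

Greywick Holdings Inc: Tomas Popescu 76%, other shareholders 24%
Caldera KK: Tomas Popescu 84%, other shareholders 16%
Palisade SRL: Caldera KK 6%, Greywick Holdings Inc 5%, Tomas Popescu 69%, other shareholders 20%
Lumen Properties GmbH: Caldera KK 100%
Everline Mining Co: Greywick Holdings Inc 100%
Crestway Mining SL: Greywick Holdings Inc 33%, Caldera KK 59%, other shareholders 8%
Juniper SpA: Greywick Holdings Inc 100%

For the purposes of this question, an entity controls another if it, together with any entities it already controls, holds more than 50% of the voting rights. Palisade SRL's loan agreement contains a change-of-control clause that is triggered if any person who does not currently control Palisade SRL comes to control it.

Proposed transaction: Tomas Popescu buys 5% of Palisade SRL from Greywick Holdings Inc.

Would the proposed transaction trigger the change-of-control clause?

No

The purchase adds only to Tomas's holdings (Greywick's stake shrinks), so Tomas is the only person who could newly come to control Palisade.
Tomas holds 76% of Greywick, so Tomas controls Greywick.
Tomas holds 84% of Caldera, so Tomas controls Caldera.
Caldera and Greywick and Tomas together hold 6% + 5% + 69% = 80% of Palisade, so Tomas controls Palisade.
So Tomas already controls Palisade before the transaction.
After the purchase, Tomas's direct stake in Palisade rises to 69% + 5% = 74%, and Greywick's stake falls to 0%.
Tomas controlled Palisade already, so this is not a new person acquiring control; every other person's position is unchanged or reduced.
No new person acquires control, so the clause is not triggered.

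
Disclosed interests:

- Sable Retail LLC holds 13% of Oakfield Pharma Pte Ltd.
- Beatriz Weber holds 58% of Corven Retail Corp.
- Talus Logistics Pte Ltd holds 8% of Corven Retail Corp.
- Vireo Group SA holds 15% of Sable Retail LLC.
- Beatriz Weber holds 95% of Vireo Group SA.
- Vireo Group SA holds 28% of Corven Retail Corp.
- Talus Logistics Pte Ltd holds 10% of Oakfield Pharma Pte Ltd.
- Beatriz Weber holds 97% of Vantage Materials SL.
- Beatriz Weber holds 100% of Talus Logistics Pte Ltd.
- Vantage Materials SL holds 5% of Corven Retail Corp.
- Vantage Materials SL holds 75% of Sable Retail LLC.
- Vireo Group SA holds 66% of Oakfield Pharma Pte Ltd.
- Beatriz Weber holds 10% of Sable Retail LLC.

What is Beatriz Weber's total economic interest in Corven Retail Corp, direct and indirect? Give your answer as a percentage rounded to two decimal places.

Beatriz reaches Corven along 4 paths.
Via Talus: 100% × 8% = 8%.
Direct stake: 58% = 58%.
Via Vireo: 95% × 28% = 26.6%.
Via Vantage: 97% × 5% = 4.85%.
Total: 8% + 58% + 26.6% + 4.85% = 97.45%.

97.45%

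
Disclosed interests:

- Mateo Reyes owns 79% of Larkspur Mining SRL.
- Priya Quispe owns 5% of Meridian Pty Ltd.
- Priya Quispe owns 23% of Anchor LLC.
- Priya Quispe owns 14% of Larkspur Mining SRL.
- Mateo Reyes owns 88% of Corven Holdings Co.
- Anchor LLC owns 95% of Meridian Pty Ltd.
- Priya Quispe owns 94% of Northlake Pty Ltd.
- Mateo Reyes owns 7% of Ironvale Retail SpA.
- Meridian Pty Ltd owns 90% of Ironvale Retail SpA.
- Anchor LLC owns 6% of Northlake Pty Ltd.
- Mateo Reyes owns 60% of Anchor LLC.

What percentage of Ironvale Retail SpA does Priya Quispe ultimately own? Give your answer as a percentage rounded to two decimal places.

Priya reaches Ironvale along 2 paths.
Via Meridian: 5% × 90% = 4.5%.
Via Anchor → Meridian: 23% × 95% × 90% = 19.665%.
Total: 4.5% + 19.665% = 24.165%.
Rounded: 24.17%.

24.17%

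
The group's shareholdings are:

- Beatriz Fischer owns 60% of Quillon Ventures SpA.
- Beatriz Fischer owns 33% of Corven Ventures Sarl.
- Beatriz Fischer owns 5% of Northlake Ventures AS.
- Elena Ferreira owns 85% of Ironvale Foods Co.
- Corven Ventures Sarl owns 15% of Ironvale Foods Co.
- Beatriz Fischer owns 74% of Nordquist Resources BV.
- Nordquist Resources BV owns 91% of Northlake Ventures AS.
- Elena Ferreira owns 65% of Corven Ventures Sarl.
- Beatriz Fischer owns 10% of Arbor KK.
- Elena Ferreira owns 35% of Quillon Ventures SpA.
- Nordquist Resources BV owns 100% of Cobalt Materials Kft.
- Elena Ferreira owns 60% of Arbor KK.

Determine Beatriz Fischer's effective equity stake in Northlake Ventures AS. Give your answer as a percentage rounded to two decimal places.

72.34%

Beatriz reaches Northlake along 2 paths.
Via Nordquist: 74% × 91% = 67.34%.
Direct stake: 5% = 5%.
Total: 67.34% + 5% = 72.34%.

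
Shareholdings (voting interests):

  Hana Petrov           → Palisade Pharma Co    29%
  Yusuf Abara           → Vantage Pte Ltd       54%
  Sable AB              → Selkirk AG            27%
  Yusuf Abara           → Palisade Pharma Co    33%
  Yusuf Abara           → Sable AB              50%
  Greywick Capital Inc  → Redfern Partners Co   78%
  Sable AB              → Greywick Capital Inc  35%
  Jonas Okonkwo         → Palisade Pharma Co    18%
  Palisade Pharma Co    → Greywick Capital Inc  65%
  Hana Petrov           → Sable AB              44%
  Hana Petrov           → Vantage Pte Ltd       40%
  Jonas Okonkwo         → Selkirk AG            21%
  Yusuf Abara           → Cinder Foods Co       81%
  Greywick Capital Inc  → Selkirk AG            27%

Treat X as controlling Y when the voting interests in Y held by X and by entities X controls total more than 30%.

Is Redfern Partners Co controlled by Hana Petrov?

Yes

Hana holds 44% of Sable, so Hana controls Sable.
Sable holds 35% of Greywick, so Hana controls Greywick.
Greywick holds 78% of Redfern, so Hana controls Redfern.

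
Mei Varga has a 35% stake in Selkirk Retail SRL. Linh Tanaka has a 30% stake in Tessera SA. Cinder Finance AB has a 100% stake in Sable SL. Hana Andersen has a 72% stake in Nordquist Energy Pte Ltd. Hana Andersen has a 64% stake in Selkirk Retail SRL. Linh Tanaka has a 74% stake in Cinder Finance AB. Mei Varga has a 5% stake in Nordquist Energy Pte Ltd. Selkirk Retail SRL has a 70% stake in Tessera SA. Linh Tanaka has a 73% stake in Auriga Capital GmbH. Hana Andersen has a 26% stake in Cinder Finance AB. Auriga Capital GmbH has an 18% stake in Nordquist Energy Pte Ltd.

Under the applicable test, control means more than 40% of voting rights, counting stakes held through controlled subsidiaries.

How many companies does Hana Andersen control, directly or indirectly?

Hana holds 72% of Nordquist, so Hana controls Nordquist.
Hana holds 64% of Selkirk, so Hana controls Selkirk.
Selkirk holds 70% of Tessera, so Hana controls Tessera.
No other company's threshold is met.
Hana controls 3 companies.

3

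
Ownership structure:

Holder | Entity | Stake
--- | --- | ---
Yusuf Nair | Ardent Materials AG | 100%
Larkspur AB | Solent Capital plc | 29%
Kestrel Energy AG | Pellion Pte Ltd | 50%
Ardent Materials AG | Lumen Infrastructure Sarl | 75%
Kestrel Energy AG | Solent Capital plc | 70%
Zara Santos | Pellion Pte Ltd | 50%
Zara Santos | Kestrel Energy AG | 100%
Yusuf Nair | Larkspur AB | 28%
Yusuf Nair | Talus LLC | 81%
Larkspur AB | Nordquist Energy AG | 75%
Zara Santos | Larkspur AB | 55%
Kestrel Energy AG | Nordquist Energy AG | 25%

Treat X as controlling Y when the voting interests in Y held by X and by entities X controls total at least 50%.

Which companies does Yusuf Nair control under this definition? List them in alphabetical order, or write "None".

Ardent Materials AG, Lumen Infrastructure Sarl, Talus LLC

Yusuf holds 100% of Ardent, so Yusuf controls Ardent.
Ardent holds 75% of Lumen, so Yusuf controls Lumen.
Yusuf holds 81% of Talus, so Yusuf controls Talus.
No other company's threshold is met.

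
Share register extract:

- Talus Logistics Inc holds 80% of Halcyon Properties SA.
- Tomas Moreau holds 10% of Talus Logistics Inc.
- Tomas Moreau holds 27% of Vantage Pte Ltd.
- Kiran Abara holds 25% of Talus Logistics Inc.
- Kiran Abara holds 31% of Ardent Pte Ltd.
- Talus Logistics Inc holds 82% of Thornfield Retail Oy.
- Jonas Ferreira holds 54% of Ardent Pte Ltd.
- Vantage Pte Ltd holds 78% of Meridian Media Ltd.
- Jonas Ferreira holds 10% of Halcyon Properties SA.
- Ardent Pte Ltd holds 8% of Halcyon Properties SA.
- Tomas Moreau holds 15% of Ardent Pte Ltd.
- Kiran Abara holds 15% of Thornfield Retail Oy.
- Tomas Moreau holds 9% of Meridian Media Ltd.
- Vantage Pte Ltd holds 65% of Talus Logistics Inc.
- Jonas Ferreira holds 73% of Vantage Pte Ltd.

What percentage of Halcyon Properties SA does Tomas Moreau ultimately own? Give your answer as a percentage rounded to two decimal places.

23.24%

Tomas reaches Halcyon along 3 paths.
Via Ardent: 15% × 8% = 1.2%.
Via Vantage → Talus: 27% × 65% × 80% = 14.04%.
Via Talus: 10% × 80% = 8%.
Total: 1.2% + 14.04% + 8% = 23.24%.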